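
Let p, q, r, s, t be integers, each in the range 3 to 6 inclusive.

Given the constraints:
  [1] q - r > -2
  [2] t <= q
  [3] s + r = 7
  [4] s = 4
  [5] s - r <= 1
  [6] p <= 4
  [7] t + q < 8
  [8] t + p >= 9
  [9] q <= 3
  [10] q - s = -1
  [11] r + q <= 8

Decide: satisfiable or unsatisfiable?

Unsatisfiable

From constraints 2 and 9: t ≤ q ≤ 3. From constraint 6: p ≤ 4. Hence t + p ≤ 7. But constraint 8 requires t + p ≥ 9, and 9 > 7. Contradiction.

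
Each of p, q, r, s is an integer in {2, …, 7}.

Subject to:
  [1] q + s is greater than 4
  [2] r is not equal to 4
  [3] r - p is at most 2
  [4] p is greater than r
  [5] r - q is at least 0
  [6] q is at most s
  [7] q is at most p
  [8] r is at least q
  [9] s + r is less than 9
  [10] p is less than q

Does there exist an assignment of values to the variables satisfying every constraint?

Constraints 4, 8, and 10 give p < q, q ≤ r, r < p. Chaining: p < q ≤ r < p, which forces p < p — impossible.

Unsatisfiable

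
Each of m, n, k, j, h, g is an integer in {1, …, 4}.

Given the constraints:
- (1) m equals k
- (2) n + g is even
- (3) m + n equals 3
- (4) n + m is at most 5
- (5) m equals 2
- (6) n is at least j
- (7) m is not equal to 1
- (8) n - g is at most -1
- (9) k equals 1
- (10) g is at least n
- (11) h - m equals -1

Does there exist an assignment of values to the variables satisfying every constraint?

Unsatisfiable

Constraint 5 fixes m = 2 and constraint 9 fixes k = 1, but constraint 1 requires m = k. Since 2 ≠ 1, contradiction.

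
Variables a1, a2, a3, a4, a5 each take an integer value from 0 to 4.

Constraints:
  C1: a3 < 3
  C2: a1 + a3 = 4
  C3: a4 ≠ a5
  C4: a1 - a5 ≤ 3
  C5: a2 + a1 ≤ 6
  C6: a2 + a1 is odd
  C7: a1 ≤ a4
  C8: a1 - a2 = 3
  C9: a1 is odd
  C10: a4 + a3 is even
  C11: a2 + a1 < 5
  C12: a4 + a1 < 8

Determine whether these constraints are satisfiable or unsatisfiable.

Satisfiable

Take a1 = 3, a2 = 0, a3 = 1, a4 = 3, a5 = 1. Then constraint 2: a1 + a3 = 4; constraint 4: a1 - a5 = 2; constraint 5: a2 + a1 = 3, and every other listed constraint is also met.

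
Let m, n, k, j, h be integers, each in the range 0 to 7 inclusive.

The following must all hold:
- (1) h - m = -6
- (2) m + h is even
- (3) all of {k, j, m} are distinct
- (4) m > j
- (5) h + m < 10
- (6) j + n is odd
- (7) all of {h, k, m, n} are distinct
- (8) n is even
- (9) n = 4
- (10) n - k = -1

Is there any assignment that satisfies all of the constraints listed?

One satisfying assignment is m = 7, n = 4, k = 5, j = 1, h = 1.
For the less obvious constraints — constraint 1: h - m = -6; constraint 5: h + m = 8 — and the others hold by inspection.

Satisfiable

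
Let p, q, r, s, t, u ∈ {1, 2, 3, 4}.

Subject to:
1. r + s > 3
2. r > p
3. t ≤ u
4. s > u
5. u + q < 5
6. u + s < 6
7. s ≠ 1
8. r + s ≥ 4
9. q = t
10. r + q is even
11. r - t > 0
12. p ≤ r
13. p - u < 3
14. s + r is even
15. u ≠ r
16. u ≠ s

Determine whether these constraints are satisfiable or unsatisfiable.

Satisfiable

Try p = 1, q = 1, r = 3, s = 3, t = 1, u = 1.
Check constraint 1: r + s = 6; constraint 5: u + q = 2. The remaining constraints are straightforward to verify.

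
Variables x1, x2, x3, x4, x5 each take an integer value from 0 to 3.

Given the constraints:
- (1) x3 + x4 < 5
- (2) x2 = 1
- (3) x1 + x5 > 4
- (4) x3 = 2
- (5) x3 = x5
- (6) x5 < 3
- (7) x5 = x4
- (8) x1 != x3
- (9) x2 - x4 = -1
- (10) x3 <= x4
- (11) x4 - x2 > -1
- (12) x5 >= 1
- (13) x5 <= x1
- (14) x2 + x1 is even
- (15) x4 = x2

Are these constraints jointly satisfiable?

Constraint 4 fixes x3 = 2 and constraint 2 fixes x2 = 1. Constraints 5, 7, and 15 give x3 = x5 = x4 = x2, so x3 = x2. But 2 ≠ 1 — contradiction.

Unsatisfiable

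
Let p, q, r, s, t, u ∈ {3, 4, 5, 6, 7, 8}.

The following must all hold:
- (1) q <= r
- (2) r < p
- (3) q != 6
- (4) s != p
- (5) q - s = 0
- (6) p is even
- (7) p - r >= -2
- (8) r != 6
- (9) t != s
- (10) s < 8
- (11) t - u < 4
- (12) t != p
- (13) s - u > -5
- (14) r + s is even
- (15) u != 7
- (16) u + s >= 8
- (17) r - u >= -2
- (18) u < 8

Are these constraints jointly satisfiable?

Try p = 4, q = 3, r = 3, s = 3, t = 7, u = 5.
Check constraint 5: q - s = 0; constraint 7: p - r = 1; constraint 11: t - u = 2. The remaining constraints are straightforward to verify.

Satisfiable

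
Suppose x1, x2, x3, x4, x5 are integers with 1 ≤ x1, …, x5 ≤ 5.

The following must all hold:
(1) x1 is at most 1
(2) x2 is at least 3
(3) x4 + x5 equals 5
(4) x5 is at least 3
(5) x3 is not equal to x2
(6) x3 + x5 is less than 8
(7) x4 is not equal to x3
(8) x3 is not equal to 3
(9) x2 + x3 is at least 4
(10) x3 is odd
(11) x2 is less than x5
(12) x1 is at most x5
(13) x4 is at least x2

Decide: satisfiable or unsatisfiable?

Unsatisfiable

From constraints 2 and 13: x4 ≥ x2 ≥ 3. From constraint 4: x5 ≥ 3. Hence x4 + x5 ≥ 6. But constraint 3 requires x4 + x5 = 5, and 5 < 6. Contradiction.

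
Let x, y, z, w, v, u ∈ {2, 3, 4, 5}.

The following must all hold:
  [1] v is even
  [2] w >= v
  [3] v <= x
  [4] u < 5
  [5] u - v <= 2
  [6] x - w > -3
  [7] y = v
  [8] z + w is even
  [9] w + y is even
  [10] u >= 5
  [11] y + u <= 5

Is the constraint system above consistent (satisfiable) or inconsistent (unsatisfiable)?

From constraint 10: u ≥ 5. From constraint 4: u ≤ 4. But 4 < 5, so no value of u works.

Unsatisfiable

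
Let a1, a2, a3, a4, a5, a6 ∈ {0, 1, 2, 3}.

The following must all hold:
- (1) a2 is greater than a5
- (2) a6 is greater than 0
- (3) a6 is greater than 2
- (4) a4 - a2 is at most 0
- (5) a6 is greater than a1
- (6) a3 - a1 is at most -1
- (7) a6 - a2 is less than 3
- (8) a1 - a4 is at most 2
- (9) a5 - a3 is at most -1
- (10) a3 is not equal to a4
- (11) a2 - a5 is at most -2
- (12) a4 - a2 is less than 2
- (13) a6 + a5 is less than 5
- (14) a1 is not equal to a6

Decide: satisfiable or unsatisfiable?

Constraints 4, 6, 8, 9, and 11 give a3 − a5 ≥ 1, a5 − a2 ≥ 2, a2 − a4 ≥ 0, a4 − a1 ≥ -2, a1 − a3 ≥ 1.
Adding all 5 inequalities: the left sides telescope to 0, and the right sides sum to 1 + 2 + 0 + (-2) + 1 = 2. So 0 ≥ 2, which is false.

Unsatisfiable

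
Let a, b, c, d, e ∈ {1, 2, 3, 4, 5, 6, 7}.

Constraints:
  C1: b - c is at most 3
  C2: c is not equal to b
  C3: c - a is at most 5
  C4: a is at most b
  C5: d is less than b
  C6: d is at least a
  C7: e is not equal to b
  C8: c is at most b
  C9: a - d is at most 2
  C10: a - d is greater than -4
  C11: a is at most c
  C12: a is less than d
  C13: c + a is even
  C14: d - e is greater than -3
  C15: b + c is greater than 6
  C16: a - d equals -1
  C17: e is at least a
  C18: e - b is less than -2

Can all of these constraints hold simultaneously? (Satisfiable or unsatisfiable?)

Setting (a, b, c, d, e) = (1, 6, 3, 2, 3) satisfies everything: constraint 1: b - c = 3; constraint 3: c - a = 2, and the others follow.

Satisfiable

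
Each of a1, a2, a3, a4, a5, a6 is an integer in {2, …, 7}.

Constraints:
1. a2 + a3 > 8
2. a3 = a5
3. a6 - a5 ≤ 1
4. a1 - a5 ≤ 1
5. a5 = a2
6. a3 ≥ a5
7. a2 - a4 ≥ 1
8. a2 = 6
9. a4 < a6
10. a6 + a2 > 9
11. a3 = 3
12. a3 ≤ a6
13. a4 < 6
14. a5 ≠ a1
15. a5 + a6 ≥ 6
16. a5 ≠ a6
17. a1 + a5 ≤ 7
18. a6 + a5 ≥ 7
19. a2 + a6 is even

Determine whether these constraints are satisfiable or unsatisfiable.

Constraint 11 fixes a3 = 3 and constraint 8 fixes a2 = 6. Constraints 2 and 5 give a3 = a5 = a2, so a3 = a2. But 3 ≠ 6 — contradiction.

Unsatisfiable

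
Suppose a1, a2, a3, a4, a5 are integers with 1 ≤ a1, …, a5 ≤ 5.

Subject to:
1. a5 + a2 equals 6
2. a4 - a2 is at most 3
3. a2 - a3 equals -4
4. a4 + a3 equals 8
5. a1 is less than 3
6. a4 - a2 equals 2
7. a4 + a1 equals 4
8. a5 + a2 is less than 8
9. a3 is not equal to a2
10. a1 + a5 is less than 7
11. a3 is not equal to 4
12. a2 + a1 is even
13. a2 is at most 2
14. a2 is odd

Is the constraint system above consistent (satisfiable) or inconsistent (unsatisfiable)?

Satisfiable

Take a1 = 1, a2 = 1, a3 = 5, a4 = 3, a5 = 5. Then constraint 1: a5 + a2 = 6; constraint 2: a4 - a2 = 2, and every other listed constraint is also met.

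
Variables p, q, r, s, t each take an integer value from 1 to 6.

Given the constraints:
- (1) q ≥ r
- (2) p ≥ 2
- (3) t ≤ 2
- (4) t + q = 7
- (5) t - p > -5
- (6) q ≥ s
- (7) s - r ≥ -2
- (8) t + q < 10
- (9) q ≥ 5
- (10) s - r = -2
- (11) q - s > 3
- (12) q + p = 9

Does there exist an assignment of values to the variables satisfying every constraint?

Satisfiable

Take p = 3, q = 6, r = 4, s = 2, t = 1. Then constraint 4: t + q = 7; constraint 5: t - p = -2; constraint 7: s - r = -2, and every other listed constraint is also met.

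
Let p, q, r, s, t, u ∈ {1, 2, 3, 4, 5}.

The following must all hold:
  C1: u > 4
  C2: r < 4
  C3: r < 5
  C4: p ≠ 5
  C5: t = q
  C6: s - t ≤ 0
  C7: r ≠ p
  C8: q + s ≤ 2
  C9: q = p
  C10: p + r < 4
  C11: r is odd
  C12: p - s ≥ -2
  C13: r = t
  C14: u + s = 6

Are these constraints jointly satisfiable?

Unsatisfiable

From constraints 5, 9, and 13, r = t = q = p, so r = p. But constraint 7 says r ≠ p. Contradiction.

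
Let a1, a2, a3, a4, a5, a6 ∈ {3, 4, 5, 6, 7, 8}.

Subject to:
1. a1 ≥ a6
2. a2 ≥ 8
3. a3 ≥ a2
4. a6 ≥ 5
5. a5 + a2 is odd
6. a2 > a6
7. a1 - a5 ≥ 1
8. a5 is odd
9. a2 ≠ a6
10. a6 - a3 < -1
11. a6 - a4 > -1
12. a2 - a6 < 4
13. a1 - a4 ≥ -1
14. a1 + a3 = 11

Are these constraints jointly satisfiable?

From constraints 1 and 4: a1 ≥ a6 ≥ 5. From constraints 2 and 3: a3 ≥ a2 ≥ 8. Hence a1 + a3 ≥ 13. But constraint 14 requires a1 + a3 = 11, and 11 < 13. Contradiction.

Unsatisfiable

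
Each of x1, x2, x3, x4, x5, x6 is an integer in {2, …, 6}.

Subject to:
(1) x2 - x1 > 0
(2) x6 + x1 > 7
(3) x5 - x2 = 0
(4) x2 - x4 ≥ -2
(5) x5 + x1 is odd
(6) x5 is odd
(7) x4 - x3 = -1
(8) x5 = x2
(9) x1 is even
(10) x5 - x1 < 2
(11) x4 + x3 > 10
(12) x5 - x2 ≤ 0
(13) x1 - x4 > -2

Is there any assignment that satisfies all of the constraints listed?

Satisfiable

Take x1 = 4, x2 = 5, x3 = 6, x4 = 5, x5 = 5, x6 = 6. Then constraint 1: x2 - x1 = 1; constraint 2: x6 + x1 = 10, and every other listed constraint is also met.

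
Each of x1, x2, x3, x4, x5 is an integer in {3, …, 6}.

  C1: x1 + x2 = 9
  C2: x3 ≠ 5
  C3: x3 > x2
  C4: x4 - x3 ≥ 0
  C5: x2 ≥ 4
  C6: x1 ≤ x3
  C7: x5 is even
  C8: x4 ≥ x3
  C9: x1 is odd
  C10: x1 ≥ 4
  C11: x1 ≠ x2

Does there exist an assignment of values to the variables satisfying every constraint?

One satisfying assignment is x1 = 5, x2 = 4, x3 = 6, x4 = 6, x5 = 4.
For the less obvious constraints — constraint 1: x1 + x2 = 9; constraint 4: x4 - x3 = 0; constraint 7: x5 = 4 is even — and the others hold by inspection.

Satisfiable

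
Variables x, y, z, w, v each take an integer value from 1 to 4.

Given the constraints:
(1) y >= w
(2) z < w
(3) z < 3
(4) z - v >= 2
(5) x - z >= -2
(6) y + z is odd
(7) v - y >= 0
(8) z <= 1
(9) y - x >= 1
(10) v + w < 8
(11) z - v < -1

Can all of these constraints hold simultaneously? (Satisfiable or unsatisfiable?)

Constraints 4, 5, 7, and 9 give x − z ≥ -2, z − v ≥ 2, v − y ≥ 0, y − x ≥ 1.
Adding all 4 inequalities: the left sides telescope to 0, and the right sides sum to (-2) + 2 + 0 + 1 = 1. So 0 ≥ 1, which is false.

Unsatisfiable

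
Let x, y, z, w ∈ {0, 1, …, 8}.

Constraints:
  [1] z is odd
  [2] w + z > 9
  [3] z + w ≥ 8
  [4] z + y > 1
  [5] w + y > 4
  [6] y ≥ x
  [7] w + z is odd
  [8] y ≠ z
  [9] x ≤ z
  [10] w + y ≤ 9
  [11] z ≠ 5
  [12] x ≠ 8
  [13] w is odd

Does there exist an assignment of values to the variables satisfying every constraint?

Unsatisfiable

Constraint 13 makes w odd and constraint 1 makes z odd, so w + z must be even. Constraint 7 says w + z is odd — contradiction.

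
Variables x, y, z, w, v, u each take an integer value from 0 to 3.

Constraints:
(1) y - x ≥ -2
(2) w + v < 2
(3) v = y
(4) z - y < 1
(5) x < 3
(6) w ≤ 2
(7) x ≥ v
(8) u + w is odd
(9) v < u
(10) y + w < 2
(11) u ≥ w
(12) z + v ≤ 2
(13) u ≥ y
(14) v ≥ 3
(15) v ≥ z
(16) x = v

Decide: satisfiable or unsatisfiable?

Unsatisfiable

From constraints 7 and 14: x ≥ v and v ≥ 3, so x ≥ 3. From constraint 5: x ≤ 2. But 2 < 3, so no value of x works.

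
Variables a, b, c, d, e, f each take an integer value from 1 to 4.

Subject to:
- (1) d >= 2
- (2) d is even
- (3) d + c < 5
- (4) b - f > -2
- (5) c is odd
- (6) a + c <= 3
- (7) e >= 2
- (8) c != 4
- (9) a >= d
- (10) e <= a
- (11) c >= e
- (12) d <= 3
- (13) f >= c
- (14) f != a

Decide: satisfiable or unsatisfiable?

From constraints 1 and 9: a ≥ d ≥ 2. From constraints 7 and 11: c ≥ e ≥ 2. Hence a + c ≥ 4. But constraint 6 requires a + c ≤ 3, and 3 < 4. Contradiction.

Unsatisfiable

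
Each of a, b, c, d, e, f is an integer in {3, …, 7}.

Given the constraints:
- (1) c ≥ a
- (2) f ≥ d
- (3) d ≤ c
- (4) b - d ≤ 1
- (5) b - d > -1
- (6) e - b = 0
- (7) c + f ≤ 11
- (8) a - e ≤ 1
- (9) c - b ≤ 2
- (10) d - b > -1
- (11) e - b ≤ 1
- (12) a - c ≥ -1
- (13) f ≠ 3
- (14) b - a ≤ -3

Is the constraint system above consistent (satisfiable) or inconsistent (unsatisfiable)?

Constraints 8, 11, and 14 give a − b ≥ 3, b − e ≥ -1, e − a ≥ -1.
Adding all 3 inequalities: the left sides telescope to 0, and the right sides sum to 3 + (-1) + (-1) = 1. So 0 ≥ 1, which is false.

Unsatisfiable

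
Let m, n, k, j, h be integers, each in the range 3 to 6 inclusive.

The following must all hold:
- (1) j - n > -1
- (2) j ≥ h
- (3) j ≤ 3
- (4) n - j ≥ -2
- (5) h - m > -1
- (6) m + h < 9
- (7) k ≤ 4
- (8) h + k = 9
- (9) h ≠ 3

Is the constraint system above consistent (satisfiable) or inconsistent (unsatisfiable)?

Unsatisfiable

From constraints 2 and 3: h ≤ j ≤ 3. From constraint 7: k ≤ 4. Hence h + k ≤ 7. But constraint 8 requires h + k = 9, and 9 > 7. Contradiction.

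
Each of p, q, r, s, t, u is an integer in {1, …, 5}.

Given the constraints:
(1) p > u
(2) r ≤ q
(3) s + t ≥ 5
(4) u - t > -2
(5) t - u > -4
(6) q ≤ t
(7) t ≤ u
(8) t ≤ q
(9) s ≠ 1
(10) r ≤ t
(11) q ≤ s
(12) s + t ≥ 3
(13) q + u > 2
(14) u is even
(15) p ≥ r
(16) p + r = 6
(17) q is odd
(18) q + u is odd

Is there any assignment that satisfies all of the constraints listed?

One satisfying assignment is p = 5, q = 1, r = 1, s = 5, t = 1, u = 2.
For the less obvious constraints — constraint 3: s + t = 6; constraint 4: u - t = 1; constraint 5: t - u = -1 — and the others hold by inspection.

Satisfiable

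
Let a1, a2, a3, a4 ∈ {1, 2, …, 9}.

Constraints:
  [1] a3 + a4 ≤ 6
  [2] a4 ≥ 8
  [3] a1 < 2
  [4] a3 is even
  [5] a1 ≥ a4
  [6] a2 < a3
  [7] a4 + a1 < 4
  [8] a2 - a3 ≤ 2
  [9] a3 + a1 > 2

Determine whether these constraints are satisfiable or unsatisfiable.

From constraints 2 and 5: a1 ≥ a4 and a4 ≥ 8, so a1 ≥ 8. From constraint 3: a1 ≤ 1. But 1 < 8, so no value of a1 works.

Unsatisfiable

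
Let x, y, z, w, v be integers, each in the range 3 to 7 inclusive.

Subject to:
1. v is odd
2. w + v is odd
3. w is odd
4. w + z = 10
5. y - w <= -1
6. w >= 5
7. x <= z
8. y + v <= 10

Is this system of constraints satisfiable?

Unsatisfiable

Constraint 3 makes w odd and constraint 1 makes v odd, so w + v must be even. Constraint 2 says w + v is odd — contradiction.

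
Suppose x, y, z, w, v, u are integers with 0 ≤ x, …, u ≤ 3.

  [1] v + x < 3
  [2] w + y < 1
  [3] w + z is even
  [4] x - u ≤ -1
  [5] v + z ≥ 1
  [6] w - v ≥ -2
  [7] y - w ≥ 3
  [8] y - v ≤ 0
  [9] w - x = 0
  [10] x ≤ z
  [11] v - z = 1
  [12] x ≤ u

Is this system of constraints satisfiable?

Unsatisfiable

Constraints 6, 7, and 8 give w − v ≥ -2, v − y ≥ 0, y − w ≥ 3.
Adding all 3 inequalities: the left sides telescope to 0, and the right sides sum to (-2) + 0 + 3 = 1. So 0 ≥ 1, which is false.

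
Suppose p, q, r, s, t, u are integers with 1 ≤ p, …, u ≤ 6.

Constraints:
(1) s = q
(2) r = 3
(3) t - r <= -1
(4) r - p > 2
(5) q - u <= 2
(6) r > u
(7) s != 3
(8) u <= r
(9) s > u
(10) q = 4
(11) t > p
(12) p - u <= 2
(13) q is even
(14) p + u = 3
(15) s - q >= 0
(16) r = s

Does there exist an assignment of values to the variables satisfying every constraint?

Unsatisfiable

Constraint 2 fixes r = 3 and constraint 10 fixes q = 4. Constraints 1 and 16 give r = s = q, so r = q. But 3 ≠ 4 — contradiction.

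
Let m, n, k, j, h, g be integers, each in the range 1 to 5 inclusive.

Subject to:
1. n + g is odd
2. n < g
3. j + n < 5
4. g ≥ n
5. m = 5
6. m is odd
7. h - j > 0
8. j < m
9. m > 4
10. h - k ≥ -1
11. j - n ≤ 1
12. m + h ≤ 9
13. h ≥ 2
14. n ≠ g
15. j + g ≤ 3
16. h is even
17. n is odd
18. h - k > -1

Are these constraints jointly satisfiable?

Satisfiable

One satisfying assignment is m = 5, n = 1, k = 4, j = 1, h = 4, g = 2.
For the less obvious constraints — constraint 3: j + n = 2; constraint 7: h - j = 3; constraint 10: h - k = 0 — and the others hold by inspection.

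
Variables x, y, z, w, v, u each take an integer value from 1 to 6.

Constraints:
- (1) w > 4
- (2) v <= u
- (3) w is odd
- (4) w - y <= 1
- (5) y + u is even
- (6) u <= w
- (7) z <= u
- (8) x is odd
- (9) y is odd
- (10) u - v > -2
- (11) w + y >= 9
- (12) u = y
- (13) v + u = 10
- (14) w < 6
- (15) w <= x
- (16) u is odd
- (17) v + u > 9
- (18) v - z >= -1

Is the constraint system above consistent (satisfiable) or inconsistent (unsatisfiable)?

One satisfying assignment is x = 5, y = 5, z = 3, w = 5, v = 5, u = 5.
For the less obvious constraints — constraint 4: w - y = 0; constraint 10: u - v = 0; constraint 11: w + y = 10 — and the others hold by inspection.

Satisfiable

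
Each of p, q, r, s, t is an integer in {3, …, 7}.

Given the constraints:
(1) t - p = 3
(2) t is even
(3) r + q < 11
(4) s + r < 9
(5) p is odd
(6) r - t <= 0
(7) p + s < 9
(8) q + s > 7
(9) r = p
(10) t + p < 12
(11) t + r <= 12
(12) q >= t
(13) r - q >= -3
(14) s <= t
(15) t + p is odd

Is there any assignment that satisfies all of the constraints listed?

Satisfiable

Setting (p, q, r, s, t) = (3, 6, 3, 3, 6) satisfies everything: constraint 1: t - p = 3; constraint 3: r + q = 9, and the others follow.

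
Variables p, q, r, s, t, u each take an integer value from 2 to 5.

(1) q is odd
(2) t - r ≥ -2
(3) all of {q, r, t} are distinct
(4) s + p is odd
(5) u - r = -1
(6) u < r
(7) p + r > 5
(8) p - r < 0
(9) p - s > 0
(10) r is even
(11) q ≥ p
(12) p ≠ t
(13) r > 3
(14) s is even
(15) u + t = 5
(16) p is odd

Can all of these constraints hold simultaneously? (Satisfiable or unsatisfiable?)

Take p = 3, q = 3, r = 4, s = 2, t = 2, u = 3. Then constraint 2: t - r = -2; constraint 5: u - r = -1; constraint 7: p + r = 7, and every other listed constraint is also met.

Satisfiable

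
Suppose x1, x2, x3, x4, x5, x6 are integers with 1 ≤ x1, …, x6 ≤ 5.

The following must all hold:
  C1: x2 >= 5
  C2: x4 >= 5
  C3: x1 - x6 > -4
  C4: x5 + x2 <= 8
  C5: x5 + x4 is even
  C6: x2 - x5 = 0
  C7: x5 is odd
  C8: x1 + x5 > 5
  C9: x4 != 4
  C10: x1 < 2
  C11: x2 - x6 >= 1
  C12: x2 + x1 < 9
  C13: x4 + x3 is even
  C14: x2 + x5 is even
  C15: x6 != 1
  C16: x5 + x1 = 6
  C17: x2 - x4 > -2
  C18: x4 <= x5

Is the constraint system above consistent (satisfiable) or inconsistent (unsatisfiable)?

Unsatisfiable

From constraints 2 and 18: x5 ≥ x4 ≥ 5. From constraint 1: x2 ≥ 5. Hence x5 + x2 ≥ 10. But constraint 4 requires x5 + x2 ≤ 8, and 8 < 10. Contradiction.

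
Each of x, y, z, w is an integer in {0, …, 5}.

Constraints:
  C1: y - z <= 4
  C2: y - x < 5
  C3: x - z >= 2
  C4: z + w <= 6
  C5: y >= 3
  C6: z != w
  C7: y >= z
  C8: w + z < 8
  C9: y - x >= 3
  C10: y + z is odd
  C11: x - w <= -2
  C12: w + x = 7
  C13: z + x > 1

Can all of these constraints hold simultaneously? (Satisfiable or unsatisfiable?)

Unsatisfiable

Constraints 1, 3, and 9 give z − y ≥ -4, y − x ≥ 3, x − z ≥ 2.
Adding all 3 inequalities: the left sides telescope to 0, and the right sides sum to (-4) + 3 + 2 = 1. So 0 ≥ 1, which is false.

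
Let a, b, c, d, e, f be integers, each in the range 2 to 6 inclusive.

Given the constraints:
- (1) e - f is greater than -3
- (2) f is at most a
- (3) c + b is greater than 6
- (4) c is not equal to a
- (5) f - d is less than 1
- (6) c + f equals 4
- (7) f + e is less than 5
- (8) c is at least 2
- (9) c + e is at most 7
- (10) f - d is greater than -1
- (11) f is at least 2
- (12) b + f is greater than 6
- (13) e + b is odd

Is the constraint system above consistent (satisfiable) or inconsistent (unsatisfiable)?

Satisfiable

Try a = 5, b = 5, c = 2, d = 2, e = 2, f = 2.
Check constraint 1: e - f = 0; constraint 3: c + b = 7. The remaining constraints are straightforward to verify.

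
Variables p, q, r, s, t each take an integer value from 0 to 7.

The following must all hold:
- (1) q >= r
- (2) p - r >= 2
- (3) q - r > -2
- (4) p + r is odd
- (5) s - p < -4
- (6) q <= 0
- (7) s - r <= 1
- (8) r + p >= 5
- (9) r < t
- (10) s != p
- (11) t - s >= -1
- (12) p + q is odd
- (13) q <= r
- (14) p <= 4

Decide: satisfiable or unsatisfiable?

Unsatisfiable

From constraints 1 and 6: r ≤ q ≤ 0. From constraint 14: p ≤ 4. Hence r + p ≤ 4. But constraint 8 requires r + p ≥ 5, and 5 > 4. Contradiction.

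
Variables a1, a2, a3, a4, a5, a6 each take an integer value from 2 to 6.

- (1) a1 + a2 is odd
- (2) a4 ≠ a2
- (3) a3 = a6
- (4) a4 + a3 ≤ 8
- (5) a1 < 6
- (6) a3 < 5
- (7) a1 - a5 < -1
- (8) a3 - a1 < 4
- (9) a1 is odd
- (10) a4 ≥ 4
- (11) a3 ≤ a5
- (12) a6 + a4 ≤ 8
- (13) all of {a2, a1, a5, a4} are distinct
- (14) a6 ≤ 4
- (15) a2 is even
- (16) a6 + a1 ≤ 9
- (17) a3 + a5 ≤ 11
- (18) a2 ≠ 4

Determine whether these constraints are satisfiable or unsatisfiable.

Take a1 = 3, a2 = 2, a3 = 4, a4 = 4, a5 = 6, a6 = 4. Then constraint 4: a4 + a3 = 8; constraint 7: a1 - a5 = -3; constraint 8: a3 - a1 = 1, and every other listed constraint is also met.

Satisfiable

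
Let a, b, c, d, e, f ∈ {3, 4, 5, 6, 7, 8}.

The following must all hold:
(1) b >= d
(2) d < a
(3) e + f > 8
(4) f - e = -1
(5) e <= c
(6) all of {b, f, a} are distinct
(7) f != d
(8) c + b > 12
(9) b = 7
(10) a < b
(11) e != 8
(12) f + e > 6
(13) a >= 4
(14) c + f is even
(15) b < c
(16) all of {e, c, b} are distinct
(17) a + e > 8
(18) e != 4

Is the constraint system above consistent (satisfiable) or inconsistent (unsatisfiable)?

Setting (a, b, c, d, e, f) = (5, 7, 8, 3, 5, 4) satisfies everything: constraint 3: e + f = 9; constraint 4: f - e = -1; constraint 8: c + b = 15, and the others follow.

Satisfiable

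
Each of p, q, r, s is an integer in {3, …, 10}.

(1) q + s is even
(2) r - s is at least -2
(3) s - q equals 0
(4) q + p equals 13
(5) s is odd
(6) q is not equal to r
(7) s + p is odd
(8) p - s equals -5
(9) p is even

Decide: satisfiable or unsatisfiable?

Satisfiable

The assignment p = 4, q = 9, r = 10, s = 9 works:
  constraint 2 holds since r - s = 1.
  constraint 3 holds since s - q = 0.
The rest check out directly.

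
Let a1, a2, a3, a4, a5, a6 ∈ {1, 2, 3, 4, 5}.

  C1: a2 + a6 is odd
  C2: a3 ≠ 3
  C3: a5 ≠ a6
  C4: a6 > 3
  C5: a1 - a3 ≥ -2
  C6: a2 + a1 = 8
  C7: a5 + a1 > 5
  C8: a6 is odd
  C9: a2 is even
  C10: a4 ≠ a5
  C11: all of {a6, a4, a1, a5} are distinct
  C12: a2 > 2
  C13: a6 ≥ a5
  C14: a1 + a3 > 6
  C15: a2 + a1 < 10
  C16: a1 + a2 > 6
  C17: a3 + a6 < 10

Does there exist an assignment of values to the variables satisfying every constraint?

Setting (a1, a2, a3, a4, a5, a6) = (4, 4, 4, 3, 2, 5) satisfies everything: constraint 5: a1 - a3 = 0; constraint 6: a2 + a1 = 8, and the others follow.

Satisfiable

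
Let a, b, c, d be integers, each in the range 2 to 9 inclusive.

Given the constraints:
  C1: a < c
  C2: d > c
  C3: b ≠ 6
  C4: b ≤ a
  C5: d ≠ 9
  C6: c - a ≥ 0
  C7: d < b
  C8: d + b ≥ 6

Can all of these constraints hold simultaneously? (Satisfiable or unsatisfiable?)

Unsatisfiable

Constraints 2, 4, 6, and 7 give d < b, b ≤ a, a ≤ c, c < d. Chaining: d < b ≤ a ≤ c < d, which forces d < d — impossible.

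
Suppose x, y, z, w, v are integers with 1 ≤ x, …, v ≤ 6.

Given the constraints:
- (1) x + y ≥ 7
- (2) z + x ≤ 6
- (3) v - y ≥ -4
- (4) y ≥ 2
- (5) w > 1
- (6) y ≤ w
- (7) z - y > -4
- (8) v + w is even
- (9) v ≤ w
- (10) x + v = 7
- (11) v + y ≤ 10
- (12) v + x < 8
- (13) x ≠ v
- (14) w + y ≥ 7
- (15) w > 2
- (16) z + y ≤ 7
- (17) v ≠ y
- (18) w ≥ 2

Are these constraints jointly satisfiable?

The assignment x = 4, y = 4, z = 2, w = 5, v = 3 works:
  constraint 1 holds since x + y = 8.
  constraint 2 holds since z + x = 6.
  constraint 3 holds since v - y = -1.
The rest check out directly.

Satisfiable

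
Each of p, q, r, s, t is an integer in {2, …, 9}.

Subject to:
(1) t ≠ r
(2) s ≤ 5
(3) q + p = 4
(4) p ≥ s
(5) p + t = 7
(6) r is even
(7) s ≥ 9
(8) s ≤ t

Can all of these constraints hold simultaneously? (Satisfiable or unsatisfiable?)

Unsatisfiable

From constraint 7: s ≥ 9. From constraint 2: s ≤ 5. But 5 < 9, so no value of s works.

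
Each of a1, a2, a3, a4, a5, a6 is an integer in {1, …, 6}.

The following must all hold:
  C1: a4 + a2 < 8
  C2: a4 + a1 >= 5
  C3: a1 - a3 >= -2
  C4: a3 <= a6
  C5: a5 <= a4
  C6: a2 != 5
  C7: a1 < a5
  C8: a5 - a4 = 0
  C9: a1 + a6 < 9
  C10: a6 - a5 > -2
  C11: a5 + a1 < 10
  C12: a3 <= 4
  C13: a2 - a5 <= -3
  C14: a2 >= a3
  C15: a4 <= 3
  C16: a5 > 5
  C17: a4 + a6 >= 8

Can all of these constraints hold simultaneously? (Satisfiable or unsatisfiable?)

From constraint 16: a5 ≥ 6. From constraints 5 and 15: a5 ≤ a4 and a4 ≤ 3, so a5 ≤ 3. But 3 < 6, so no value of a5 works.

Unsatisfiable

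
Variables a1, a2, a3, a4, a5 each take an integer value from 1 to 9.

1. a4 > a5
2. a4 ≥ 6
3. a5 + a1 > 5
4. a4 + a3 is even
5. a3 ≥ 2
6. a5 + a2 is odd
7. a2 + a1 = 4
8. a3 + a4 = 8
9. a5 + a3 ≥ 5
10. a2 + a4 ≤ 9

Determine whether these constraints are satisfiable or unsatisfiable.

Satisfiable

The assignment a1 = 2, a2 = 2, a3 = 2, a4 = 6, a5 = 5 works:
  constraint 3 holds since a5 + a1 = 7.
  constraint 7 holds since a2 + a1 = 4.
  constraint 8 holds since a3 + a4 = 8.
The rest check out directly.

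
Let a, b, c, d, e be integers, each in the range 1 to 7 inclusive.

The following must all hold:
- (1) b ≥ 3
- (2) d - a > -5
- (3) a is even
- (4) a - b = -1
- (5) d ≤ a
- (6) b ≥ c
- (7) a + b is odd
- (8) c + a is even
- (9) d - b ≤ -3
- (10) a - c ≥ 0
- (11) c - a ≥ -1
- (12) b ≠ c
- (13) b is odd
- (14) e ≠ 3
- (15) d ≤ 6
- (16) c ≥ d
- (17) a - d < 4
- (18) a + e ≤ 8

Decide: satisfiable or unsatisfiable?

Take a = 4, b = 5, c = 4, d = 1, e = 4. Then constraint 2: d - a = -3; constraint 4: a - b = -1, and every other listed constraint is also met.

Satisfiable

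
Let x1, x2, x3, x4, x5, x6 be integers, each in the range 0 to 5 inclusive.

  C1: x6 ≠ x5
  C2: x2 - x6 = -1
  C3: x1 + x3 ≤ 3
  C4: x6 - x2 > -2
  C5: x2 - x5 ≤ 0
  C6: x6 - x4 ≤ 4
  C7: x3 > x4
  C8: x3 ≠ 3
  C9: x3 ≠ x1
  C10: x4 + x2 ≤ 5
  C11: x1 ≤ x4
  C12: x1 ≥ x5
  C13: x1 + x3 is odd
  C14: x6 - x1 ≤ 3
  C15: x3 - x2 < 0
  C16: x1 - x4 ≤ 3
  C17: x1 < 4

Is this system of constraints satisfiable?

Constraints 5, 7, 11, 12, and 15 give x2 ≤ x5, x5 ≤ x1, x1 ≤ x4, x4 < x3, x3 < x2. Chaining: x2 ≤ x5 ≤ x1 ≤ x4 < x3 < x2, which forces x2 < x2 — impossible.

Unsatisfiable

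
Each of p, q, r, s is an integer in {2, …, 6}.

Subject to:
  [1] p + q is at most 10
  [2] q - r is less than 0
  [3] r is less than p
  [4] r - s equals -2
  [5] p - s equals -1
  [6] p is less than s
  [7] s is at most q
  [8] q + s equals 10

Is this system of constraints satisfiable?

Unsatisfiable

Constraints 2, 3, 6, and 7 give q < r, r < p, p < s, s ≤ q. Chaining: q < r < p < s ≤ q, which forces q < q — impossible.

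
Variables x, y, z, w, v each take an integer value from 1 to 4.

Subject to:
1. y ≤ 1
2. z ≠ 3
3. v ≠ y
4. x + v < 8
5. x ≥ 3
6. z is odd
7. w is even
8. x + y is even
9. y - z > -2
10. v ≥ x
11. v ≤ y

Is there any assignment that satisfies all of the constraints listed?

From constraints 5 and 10: v ≥ x and x ≥ 3, so v ≥ 3. From constraints 1 and 11: v ≤ y and y ≤ 1, so v ≤ 1. But 1 < 3, so no value of v works.

Unsatisfiable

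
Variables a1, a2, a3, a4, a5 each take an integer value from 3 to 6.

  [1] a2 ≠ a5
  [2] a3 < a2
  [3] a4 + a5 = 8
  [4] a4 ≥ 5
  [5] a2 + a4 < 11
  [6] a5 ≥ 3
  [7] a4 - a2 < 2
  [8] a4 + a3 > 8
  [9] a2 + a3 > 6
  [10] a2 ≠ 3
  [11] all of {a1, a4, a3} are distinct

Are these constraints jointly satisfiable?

One satisfying assignment is a1 = 3, a2 = 5, a3 = 4, a4 = 5, a5 = 3.
For the less obvious constraints — constraint 3: a4 + a5 = 8; constraint 5: a2 + a4 = 10 — and the others hold by inspection.

Satisfiable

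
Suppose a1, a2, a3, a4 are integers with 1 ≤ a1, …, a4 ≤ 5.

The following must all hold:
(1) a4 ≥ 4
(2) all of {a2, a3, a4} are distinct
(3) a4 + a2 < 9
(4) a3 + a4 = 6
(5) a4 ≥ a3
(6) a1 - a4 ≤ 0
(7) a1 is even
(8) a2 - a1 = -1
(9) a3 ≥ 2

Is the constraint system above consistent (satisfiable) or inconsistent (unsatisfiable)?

Satisfiable

One satisfying assignment is a1 = 4, a2 = 3, a3 = 2, a4 = 4.
For the less obvious constraints — constraint 3: a4 + a2 = 7; constraint 4: a3 + a4 = 6 — and the others hold by inspection.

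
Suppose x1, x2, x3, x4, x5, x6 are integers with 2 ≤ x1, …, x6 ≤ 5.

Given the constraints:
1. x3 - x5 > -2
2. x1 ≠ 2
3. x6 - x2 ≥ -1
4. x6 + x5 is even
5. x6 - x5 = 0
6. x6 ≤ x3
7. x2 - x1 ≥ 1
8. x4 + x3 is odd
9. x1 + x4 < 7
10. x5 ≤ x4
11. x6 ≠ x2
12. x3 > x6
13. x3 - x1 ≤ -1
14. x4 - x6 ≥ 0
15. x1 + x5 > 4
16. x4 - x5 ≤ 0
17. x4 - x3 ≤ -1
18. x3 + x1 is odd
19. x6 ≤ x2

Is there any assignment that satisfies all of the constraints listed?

Unsatisfiable

Constraints 3, 7, 13, 14, and 17 give x1 − x3 ≥ 1, x3 − x4 ≥ 1, x4 − x6 ≥ 0, x6 − x2 ≥ -1, x2 − x1 ≥ 1.
Adding all 5 inequalities: the left sides telescope to 0, and the right sides sum to 1 + 1 + 0 + (-1) + 1 = 2. So 0 ≥ 2, which is false.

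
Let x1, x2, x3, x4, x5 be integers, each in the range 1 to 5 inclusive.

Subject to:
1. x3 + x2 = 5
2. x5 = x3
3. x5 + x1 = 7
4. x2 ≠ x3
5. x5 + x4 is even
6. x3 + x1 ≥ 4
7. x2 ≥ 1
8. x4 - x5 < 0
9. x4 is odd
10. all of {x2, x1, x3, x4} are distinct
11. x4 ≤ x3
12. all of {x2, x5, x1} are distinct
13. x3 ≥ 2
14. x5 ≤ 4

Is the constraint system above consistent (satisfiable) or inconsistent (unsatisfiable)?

The assignment x1 = 4, x2 = 2, x3 = 3, x4 = 1, x5 = 3 works:
  constraint 1 holds since x3 + x2 = 5.
  constraint 3 holds since x5 + x1 = 7.
The rest check out directly.

Satisfiable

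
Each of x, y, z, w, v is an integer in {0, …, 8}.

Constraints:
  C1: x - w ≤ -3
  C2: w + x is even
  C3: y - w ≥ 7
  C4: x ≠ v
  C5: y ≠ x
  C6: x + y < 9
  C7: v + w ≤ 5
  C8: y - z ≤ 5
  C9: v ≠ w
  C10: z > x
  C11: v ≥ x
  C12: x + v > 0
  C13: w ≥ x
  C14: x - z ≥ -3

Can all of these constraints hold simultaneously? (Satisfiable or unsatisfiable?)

Unsatisfiable

Constraints 1, 3, 8, and 14 give x − z ≥ -3, z − y ≥ -5, y − w ≥ 7, w − x ≥ 3.
Adding all 4 inequalities: the left sides telescope to 0, and the right sides sum to (-3) + (-5) + 7 + 3 = 2. So 0 ≥ 2, which is false.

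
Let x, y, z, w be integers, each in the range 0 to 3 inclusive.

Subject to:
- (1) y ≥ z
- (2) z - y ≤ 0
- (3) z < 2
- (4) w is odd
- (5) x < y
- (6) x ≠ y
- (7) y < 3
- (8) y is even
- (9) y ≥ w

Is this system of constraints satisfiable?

Take x = 0, y = 2, z = 0, w = 1. Then constraint 2: z - y = -2; constraint 4: w = 1 is odd; constraint 8: y = 2 is even, and every other listed constraint is also met.

Satisfiable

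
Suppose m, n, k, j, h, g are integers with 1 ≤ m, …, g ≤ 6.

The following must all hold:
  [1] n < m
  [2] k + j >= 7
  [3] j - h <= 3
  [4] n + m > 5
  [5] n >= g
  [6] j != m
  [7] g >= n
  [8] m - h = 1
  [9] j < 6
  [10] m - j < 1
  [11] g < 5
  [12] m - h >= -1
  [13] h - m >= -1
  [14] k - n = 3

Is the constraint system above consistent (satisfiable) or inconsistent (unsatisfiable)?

The assignment m = 4, n = 2, k = 5, j = 5, h = 3, g = 2 works:
  constraint 2 holds since k + j = 10.
  constraint 3 holds since j - h = 2.
  constraint 4 holds since n + m = 6.
The rest check out directly.

Satisfiable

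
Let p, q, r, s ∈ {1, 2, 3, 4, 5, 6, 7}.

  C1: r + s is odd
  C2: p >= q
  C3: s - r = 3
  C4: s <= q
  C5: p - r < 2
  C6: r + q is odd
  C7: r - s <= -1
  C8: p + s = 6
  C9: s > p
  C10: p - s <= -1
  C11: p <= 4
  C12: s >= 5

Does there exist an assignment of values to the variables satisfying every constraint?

Unsatisfiable

From constraints 4 and 12: q ≥ s and s ≥ 5, so q ≥ 5. From constraints 2 and 11: q ≤ p and p ≤ 4, so q ≤ 4. But 4 < 5, so no value of q works.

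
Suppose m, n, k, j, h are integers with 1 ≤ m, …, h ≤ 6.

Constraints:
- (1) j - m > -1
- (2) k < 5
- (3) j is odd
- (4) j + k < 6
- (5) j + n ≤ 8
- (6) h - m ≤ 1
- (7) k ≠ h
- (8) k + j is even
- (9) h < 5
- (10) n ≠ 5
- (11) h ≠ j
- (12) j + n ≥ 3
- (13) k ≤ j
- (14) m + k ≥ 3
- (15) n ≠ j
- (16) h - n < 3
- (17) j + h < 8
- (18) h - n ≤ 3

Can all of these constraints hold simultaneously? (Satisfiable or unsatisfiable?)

One satisfying assignment is m = 2, n = 2, k = 1, j = 3, h = 2.
For the less obvious constraints — constraint 1: j - m = 1; constraint 4: j + k = 4 — and the others hold by inspection.

Satisfiable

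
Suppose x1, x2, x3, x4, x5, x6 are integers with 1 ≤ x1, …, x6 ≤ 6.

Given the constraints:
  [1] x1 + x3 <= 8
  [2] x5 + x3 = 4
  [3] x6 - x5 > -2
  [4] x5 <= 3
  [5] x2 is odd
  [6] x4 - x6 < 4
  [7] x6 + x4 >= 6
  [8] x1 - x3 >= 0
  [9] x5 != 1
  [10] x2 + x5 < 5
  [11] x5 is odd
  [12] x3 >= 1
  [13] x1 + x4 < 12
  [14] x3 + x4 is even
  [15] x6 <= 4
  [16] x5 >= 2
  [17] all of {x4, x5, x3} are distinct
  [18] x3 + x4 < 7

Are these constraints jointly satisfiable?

Satisfiable

One satisfying assignment is x1 = 4, x2 = 1, x3 = 1, x4 = 5, x5 = 3, x6 = 2.
For the less obvious constraints — constraint 1: x1 + x3 = 5; constraint 2: x5 + x3 = 4; constraint 3: x6 - x5 = -1 — and the others hold by inspection.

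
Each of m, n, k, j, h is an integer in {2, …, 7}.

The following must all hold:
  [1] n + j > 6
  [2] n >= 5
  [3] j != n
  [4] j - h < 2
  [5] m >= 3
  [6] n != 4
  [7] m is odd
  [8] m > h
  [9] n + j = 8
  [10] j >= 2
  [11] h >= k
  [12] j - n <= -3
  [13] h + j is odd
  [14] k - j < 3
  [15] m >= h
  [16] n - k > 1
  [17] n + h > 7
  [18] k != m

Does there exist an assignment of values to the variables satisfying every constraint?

Setting (m, n, k, j, h) = (5, 6, 3, 2, 3) satisfies everything: constraint 1: n + j = 8; constraint 4: j - h = -1, and the others follow.

Satisfiable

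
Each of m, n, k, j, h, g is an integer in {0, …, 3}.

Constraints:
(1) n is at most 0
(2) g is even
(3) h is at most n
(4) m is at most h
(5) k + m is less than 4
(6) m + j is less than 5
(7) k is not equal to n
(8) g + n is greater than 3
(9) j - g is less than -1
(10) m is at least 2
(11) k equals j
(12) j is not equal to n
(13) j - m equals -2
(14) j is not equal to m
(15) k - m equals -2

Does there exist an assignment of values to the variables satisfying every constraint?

Unsatisfiable

From constraints 4 and 10: h ≥ m and m ≥ 2, so h ≥ 2. From constraints 1 and 3: h ≤ n and n ≤ 0, so h ≤ 0. But 0 < 2, so no value of h works.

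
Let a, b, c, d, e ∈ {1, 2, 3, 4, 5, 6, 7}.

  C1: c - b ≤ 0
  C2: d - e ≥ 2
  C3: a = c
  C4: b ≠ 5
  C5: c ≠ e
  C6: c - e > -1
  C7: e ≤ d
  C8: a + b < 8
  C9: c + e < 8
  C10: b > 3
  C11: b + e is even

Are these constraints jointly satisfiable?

Satisfiable

Setting (a, b, c, d, e) = (3, 4, 3, 4, 2) satisfies everything: constraint 1: c - b = -1; constraint 2: d - e = 2; constraint 6: c - e = 1, and the others follow.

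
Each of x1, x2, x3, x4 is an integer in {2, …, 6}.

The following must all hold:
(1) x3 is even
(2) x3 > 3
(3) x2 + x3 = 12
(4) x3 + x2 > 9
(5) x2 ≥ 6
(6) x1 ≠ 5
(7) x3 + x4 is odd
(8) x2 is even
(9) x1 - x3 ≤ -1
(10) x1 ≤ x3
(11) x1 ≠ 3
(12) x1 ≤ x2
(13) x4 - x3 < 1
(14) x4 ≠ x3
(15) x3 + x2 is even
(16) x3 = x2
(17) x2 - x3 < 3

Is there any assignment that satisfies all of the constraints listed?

Satisfiable

Setting (x1, x2, x3, x4) = (2, 6, 6, 5) satisfies everything: constraint 3: x2 + x3 = 12; constraint 4: x3 + x2 = 12; constraint 9: x1 - x3 = -4, and the others follow.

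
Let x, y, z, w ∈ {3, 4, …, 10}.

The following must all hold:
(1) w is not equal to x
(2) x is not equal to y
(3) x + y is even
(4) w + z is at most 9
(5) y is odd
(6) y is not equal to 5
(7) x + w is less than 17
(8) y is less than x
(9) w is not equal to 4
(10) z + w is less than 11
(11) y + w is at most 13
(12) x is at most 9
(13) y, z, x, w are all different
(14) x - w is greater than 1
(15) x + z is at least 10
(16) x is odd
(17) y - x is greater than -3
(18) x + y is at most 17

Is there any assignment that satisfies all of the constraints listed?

The assignment x = 9, y = 7, z = 3, w = 5 works:
  constraint 4 holds since w + z = 8.
  constraint 7 holds since x + w = 14.
The rest check out directly.

Satisfiable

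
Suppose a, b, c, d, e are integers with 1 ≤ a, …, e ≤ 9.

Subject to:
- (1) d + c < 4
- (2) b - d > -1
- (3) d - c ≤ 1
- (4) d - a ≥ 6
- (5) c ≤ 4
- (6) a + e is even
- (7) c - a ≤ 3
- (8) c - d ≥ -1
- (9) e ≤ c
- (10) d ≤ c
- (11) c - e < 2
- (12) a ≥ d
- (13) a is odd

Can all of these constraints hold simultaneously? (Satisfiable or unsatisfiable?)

Constraints 3, 4, and 7 give d − a ≥ 6, a − c ≥ -3, c − d ≥ -1.
Adding all 3 inequalities: the left sides telescope to 0, and the right sides sum to 6 + (-3) + (-1) = 2. So 0 ≥ 2, which is false.

Unsatisfiable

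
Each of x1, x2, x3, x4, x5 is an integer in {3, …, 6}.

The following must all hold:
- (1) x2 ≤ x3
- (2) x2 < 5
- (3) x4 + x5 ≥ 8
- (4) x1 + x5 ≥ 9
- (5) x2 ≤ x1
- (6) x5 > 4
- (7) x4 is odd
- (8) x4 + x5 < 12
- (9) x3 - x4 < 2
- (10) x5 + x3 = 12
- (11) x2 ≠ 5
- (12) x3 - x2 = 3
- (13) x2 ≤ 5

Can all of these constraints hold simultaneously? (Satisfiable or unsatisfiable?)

Setting (x1, x2, x3, x4, x5) = (5, 3, 6, 5, 6) satisfies everything: constraint 3: x4 + x5 = 11; constraint 4: x1 + x5 = 11; constraint 8: x4 + x5 = 11, and the others follow.

Satisfiable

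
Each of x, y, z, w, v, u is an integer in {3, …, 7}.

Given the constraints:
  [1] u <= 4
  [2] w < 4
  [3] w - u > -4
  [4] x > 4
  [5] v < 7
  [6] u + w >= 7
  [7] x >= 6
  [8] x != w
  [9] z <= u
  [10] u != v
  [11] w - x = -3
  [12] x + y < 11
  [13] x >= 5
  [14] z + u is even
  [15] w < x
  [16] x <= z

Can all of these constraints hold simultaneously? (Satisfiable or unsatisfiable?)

From constraints 7 and 16: z ≥ x and x ≥ 6, so z ≥ 6. From constraints 1 and 9: z ≤ u and u ≤ 4, so z ≤ 4. But 4 < 6, so no value of z works.

Unsatisfiable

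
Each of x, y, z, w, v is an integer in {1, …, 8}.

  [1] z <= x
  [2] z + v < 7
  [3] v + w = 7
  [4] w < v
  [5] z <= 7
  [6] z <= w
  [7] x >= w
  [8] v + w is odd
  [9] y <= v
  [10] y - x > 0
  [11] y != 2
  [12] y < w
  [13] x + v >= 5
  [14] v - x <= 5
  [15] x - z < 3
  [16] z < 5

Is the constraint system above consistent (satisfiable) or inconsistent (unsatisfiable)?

Unsatisfiable

Constraints 7, 10, and 12 give y < w, w ≤ x, x < y. Chaining: y < w ≤ x < y, which forces y < y — impossible.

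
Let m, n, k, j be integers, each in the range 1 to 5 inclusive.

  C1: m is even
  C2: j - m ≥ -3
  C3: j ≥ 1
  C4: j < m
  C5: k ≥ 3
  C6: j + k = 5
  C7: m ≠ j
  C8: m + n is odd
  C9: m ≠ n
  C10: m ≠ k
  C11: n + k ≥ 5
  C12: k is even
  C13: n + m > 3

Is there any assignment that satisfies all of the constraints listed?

Satisfiable

Try m = 2, n = 3, k = 4, j = 1.
Check constraint 2: j - m = -1; constraint 6: j + k = 5. The remaining constraints are straightforward to verify.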